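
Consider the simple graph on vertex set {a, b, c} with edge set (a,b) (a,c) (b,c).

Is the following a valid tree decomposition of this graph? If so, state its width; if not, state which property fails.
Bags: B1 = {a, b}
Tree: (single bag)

A tree decomposition must satisfy three properties: every vertex lies in some bag; for every edge, both endpoints lie together in some bag; and for every vertex, the bags containing it form a connected subtree. Here vertex c appears in no bag, so the decomposition is invalid.

No — vertex c appears in no bag.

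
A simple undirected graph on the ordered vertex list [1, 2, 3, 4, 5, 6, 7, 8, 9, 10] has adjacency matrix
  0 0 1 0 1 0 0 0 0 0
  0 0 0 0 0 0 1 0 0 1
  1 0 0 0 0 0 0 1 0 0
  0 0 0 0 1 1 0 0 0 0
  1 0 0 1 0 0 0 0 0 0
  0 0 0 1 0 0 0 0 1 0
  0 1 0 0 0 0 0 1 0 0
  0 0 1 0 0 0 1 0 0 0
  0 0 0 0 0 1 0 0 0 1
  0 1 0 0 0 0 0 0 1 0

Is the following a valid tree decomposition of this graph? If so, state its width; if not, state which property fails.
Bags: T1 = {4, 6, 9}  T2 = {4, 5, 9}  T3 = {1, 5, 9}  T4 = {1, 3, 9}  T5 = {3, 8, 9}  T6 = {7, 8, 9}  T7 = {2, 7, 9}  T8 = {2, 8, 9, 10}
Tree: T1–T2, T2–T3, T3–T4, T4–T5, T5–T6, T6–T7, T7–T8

A tree decomposition must satisfy three properties: every vertex lies in some bag; for every edge, both endpoints lie together in some bag; and for every vertex, the bags containing it form a connected subtree. Here bags containing vertex 8 are not connected in the tree, so the decomposition is invalid.

No — bags containing vertex 8 are not connected in the tree.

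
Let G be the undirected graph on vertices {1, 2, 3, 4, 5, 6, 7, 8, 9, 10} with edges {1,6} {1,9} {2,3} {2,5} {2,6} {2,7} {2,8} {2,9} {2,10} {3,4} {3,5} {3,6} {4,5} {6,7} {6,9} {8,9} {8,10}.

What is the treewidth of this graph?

A width-2 tree decomposition is:
Bags: B1 = {2, 6, 9}  B2 = {2, 8, 9}  B3 = {2, 3, 6}  B4 = {1, 6, 9}  B5 = {2, 6, 7}  B6 = {2, 8, 10}  B7 = {2, 3, 5}  B8 = {3, 4, 5}
Tree: B1–B2, B1–B3, B1–B4, B3–B5, B2–B6, B3–B7, B7–B8
The largest bag has 3 vertices, giving width 2; this decomposition certifies tw(G) ≤ 2. On the other hand G contains the 3-clique {1, 6, 9}. A clique must lie in a single bag of any decomposition, so no decomposition can have width below 2. Hence tw(G) = 2 exactly.

2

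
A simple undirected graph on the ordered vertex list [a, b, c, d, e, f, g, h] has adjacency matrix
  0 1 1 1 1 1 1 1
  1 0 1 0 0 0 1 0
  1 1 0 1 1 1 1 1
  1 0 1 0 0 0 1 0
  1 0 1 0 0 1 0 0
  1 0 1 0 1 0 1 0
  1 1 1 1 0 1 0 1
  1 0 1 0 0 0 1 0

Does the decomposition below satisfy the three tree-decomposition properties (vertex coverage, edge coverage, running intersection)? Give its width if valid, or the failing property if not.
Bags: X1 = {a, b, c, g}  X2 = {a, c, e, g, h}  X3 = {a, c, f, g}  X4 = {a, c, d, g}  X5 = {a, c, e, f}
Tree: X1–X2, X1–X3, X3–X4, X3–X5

A tree decomposition must satisfy three properties: every vertex lies in some bag; for every edge, both endpoints lie together in some bag; and for every vertex, the bags containing it form a connected subtree. Here bags containing vertex e are not connected in the tree, so the decomposition is invalid.

No — bags containing vertex e are not connected in the tree.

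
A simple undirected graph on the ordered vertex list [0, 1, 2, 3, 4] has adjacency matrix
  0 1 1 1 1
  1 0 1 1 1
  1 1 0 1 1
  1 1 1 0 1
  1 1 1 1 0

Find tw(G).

4

A width-4 tree decomposition is:
Bags: B1 = {0, 1, 2, 3, 4}
Tree: (single bag)
With just one bag of size 5, the width is 5 − 1 = 4, so tw(G) ≤ 4. On the other hand G contains the 5-clique {0, 1, 2, 3, 4}. A clique must lie in a single bag of any decomposition, so no decomposition can have width below 4. Therefore the treewidth is 4.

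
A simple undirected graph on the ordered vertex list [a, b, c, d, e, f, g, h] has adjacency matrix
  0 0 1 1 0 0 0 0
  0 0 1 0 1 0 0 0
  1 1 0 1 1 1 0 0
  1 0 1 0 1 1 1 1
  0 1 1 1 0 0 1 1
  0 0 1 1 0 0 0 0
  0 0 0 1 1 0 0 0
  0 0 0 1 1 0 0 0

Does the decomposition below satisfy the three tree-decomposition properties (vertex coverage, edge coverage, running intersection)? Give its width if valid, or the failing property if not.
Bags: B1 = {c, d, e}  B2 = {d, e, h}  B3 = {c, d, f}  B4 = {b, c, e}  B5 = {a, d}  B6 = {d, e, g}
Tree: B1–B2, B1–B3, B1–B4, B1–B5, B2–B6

No — edge (c,a) lies in no bag.

A tree decomposition must satisfy three properties: every vertex lies in some bag; for every edge, both endpoints lie together in some bag; and for every vertex, the bags containing it form a connected subtree. Here edge (c,a) lies in no bag, so the decomposition is invalid.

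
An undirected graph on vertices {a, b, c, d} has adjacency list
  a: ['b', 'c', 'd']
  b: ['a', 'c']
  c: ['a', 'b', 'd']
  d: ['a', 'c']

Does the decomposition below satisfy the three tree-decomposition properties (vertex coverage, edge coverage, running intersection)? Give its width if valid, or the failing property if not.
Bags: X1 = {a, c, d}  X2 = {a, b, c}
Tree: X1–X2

Yes; width 2.

Vertex coverage: the bags together contain {a, b, c, d}, the full vertex set. Edge coverage: each edge of G has both endpoints in at least one bag. Running intersection: for every vertex, the bags containing it form a connected subtree. All three properties hold, so this is a valid tree decomposition of width max|bag| − 1 = 2, and hence tw(G) ≤ 2.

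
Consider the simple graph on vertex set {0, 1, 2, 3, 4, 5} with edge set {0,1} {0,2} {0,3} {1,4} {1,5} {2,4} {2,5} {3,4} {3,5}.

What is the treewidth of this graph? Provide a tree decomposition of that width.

Treewidth 3.
One optimal decomposition is:
Bags: B1 = {0, 3, 4, 5}  B2 = {0, 1, 4, 5}  B3 = {0, 2, 4, 5}
Tree: B1–B2, B2–B3

Every bag has size at most 4, so the width is 4 − 1 = 3 and tw(G) ≤ 3. For the lower bound: the 4 vertex sets {3,5}, {1,4}, {0}, {2} are disjoint, each induces a connected subgraph, and every pair is joined by at least one edge of G. Contracting each set to a single vertex therefore yields K_{4} as a minor, and since treewidth is minor-monotone, tw(G) ≥ tw(K_{4}) = 3. The upper and lower bounds meet at 3, so that is the treewidth.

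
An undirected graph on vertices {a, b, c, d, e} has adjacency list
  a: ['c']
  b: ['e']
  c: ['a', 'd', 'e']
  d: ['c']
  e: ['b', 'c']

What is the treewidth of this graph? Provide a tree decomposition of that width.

Treewidth 1.
Bags: B1 = {c, e}  B2 = {a, c}  B3 = {b, e}  B4 = {c, d}
Tree: B1–B2, B1–B3, B2–B4

Every bag has size at most 2, so the width is 2 − 1 = 1 and tw(G) ≤ 1. G has an edge, so its treewidth is at least 1. The upper and lower bounds meet at 1, so that is the treewidth.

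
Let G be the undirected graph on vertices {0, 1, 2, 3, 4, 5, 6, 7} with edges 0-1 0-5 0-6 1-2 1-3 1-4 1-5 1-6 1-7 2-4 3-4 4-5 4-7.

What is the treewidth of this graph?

A width-2 tree decomposition is:
Bags: B1 = {0, 1, 5}  B2 = {1, 4, 5}  B3 = {1, 3, 4}  B4 = {1, 4, 7}  B5 = {0, 1, 6}  B6 = {1, 2, 4}
Tree: B1–B2, B2–B3, B2–B4, B1–B5, B4–B6
Every bag has size at most 3, so the width is 3 − 1 = 2 and tw(G) ≤ 2. Conversely, {0, 1, 5} is a clique of size 3, and the vertices of any clique must share a bag in every tree decomposition; so some bag has ≥ 3 vertices and tw(G) ≥ 2. Combining the bounds, tw(G) = 2.

2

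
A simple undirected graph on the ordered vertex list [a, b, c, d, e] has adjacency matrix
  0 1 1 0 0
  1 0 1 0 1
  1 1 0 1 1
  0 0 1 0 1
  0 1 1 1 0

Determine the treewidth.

A width-2 tree decomposition is:
Bags: B1 = {b, c, e}  B2 = {c, d, e}  B3 = {a, b, c}
Tree: B1–B2, B1–B3
Every bag has size at most 3, so the width is 3 − 1 = 2 and tw(G) ≤ 2. On the other hand G contains the 3-clique {c, d, e}. A clique must lie in a single bag of any decomposition, so no decomposition can have width below 2. The upper and lower bounds meet at 2, so that is the treewidth.

2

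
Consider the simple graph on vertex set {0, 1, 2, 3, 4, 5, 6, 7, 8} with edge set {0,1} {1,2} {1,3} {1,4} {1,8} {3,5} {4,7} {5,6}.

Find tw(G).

1

A width-1 tree decomposition is:
Bags: B1 = {1, 4}  B2 = {1, 8}  B3 = {1, 3}  B4 = {0, 1}  B5 = {3, 5}  B6 = {1, 2}  B7 = {4, 7}  B8 = {5, 6}
Tree: B1–B2, B1–B3, B2–B4, B3–B5, B3–B6, B1–B7, B5–B8
The largest bag has 2 vertices, giving width 1; this decomposition certifies tw(G) ≤ 1. G has an edge, so its treewidth is at least 1. Hence tw(G) = 1 exactly.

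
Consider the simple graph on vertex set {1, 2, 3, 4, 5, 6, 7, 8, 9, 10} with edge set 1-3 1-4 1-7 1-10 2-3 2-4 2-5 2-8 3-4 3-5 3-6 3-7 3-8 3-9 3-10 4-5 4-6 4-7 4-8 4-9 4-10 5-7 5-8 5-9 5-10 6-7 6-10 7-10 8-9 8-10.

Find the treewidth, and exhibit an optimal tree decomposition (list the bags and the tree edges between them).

Treewidth 4.
Bags: B1 = {3, 4, 5, 7, 10}  B2 = {3, 4, 5, 8, 10}  B3 = {2, 3, 4, 5, 8}  B4 = {3, 4, 5, 8, 9}  B5 = {3, 4, 6, 7, 10}  B6 = {1, 3, 4, 7, 10}
Tree: B1–B2, B2–B3, B2–B4, B1–B5, B1–B6

Every bag has size at most 5, so the width is 5 − 1 = 4 and tw(G) ≤ 4. For the lower bound, the 5 vertices {1, 3, 4, 7, 10} are pairwise adjacent, and any tree decomposition puts a clique entirely inside one bag — forcing width ≥ 4. Combining the bounds, tw(G) = 4.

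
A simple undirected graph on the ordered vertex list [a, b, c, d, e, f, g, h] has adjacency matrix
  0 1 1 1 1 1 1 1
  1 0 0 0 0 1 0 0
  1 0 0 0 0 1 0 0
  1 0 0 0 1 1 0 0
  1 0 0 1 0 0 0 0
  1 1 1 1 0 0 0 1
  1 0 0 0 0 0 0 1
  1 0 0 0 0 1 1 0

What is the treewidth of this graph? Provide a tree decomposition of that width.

Treewidth 2.
One optimal decomposition is:
Bags: B1 = {a, b, f}  B2 = {a, f, h}  B3 = {a, d, f}  B4 = {a, g, h}  B5 = {a, c, f}  B6 = {a, d, e}
Tree: B1–B2, B2–B3, B2–B4, B1–B5, B3–B6

Every bag has size at most 3, so the width is 3 − 1 = 2 and tw(G) ≤ 2. For the lower bound, the 3 vertices {a, g, h} are pairwise adjacent, and any tree decomposition puts a clique entirely inside one bag — forcing width ≥ 2. Combining the bounds, tw(G) = 2.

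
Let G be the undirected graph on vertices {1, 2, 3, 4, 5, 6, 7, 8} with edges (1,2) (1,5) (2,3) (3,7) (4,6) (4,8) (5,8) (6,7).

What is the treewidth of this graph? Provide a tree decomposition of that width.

Treewidth 2.
One such decomposition:
Bags: B1 = {3, 6, 7}  B2 = {2, 3, 6}  B3 = {1, 2, 6}  B4 = {1, 5, 6}  B5 = {5, 6, 8}  B6 = {4, 6, 8}
Tree: B1–B2, B2–B3, B3–B4, B4–B5, B5–B6

Each bag holds 3 vertices, so the decomposition has width 2, which upper-bounds the treewidth. The edges 6–7–3–2–1–5–8–4–6 form a cycle, so G is not a tree and its treewidth is at least 2. Hence tw(G) = 2 exactly.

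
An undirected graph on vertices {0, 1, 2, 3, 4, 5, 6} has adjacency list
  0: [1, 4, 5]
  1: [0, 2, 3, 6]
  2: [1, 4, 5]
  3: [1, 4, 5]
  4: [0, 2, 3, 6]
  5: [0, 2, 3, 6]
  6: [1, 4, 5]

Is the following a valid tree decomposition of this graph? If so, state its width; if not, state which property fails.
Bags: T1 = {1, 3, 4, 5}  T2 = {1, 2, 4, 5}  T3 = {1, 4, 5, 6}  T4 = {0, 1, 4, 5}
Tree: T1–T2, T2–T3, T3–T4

Checking the three conditions: (i) the bags cover all of {0, 1, 2, 3, 4, 5, 6}; (ii) for each edge, some bag contains both endpoints; (iii) the bags containing any fixed vertex form a subtree. All hold, so the decomposition is valid with width 4 − 1 = 3.

Yes; width 3.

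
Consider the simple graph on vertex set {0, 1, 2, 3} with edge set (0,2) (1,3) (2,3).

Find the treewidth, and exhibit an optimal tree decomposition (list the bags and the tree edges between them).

Treewidth 1.
One optimal decomposition is:
Bags: B1 = {0, 2}  B2 = {2, 3}  B3 = {1, 3}
Tree: B1–B2, B2–B3

Each bag holds 2 vertices, so the decomposition has width 1, which upper-bounds the treewidth. G has an edge, so its treewidth is at least 1. Hence tw(G) = 1 exactly.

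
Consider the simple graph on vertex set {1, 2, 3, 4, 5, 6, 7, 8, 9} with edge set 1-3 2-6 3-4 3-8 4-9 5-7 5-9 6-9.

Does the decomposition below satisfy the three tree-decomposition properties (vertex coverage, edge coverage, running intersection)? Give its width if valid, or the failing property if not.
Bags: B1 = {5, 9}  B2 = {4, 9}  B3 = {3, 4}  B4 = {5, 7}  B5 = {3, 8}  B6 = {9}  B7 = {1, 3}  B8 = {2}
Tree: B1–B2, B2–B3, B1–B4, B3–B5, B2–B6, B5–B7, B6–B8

A tree decomposition must satisfy three properties: every vertex lies in some bag; for every edge, both endpoints lie together in some bag; and for every vertex, the bags containing it form a connected subtree. Here vertex 6 appears in no bag, so the decomposition is invalid.

No — vertex 6 appears in no bag.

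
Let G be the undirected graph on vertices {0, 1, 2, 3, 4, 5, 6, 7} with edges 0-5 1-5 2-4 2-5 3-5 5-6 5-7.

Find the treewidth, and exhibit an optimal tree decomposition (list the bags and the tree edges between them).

Every bag has size at most 2, so the width is 2 − 1 = 1 and tw(G) ≤ 1. Any graph with an edge has treewidth ≥ 1, and G has the edge 5–0. Therefore the treewidth is 1.

Treewidth 1.
One optimal decomposition is:
Bags: B1 = {0, 5}  B2 = {1, 5}  B3 = {2, 5}  B4 = {5, 7}  B5 = {2, 4}  B6 = {3, 5}  B7 = {5, 6}
Tree: B1–B2, B1–B3, B3–B4, B3–B5, B1–B6, B4–B7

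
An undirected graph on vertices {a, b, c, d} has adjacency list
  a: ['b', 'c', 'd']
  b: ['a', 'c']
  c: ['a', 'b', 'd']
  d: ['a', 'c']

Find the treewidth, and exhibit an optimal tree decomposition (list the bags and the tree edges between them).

Each bag holds 3 vertices, so the decomposition has width 2, which upper-bounds the treewidth. On the other hand G contains the 3-clique {a, c, d}. A clique must lie in a single bag of any decomposition, so no decomposition can have width below 2. Hence tw(G) = 2 exactly.

Treewidth 2.
One optimal decomposition is:
Bags: B1 = {a, c, d}  B2 = {a, b, c}
Tree: B1–B2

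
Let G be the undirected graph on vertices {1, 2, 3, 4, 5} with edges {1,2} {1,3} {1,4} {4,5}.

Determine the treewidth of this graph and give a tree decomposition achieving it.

Treewidth 1.
Bags: B1 = {1, 4}  B2 = {1, 3}  B3 = {1, 2}  B4 = {4, 5}
Tree: B1–B2, B2–B3, B1–B4

Every bag has size at most 2, so the width is 2 − 1 = 1 and tw(G) ≤ 1. Any graph with an edge has treewidth ≥ 1, and G has the edge 4–1. The upper and lower bounds meet at 1, so that is the treewidth.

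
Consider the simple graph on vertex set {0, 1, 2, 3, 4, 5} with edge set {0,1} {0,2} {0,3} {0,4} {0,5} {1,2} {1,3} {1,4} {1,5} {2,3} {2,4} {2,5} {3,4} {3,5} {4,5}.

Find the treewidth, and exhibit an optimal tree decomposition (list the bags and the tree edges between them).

A single bag containing all 6 vertices is trivially a valid decomposition of width 5. Conversely, {0, 1, 2, 3, 4, 5} is a clique of size 6, and the vertices of any clique must share a bag in every tree decomposition; so some bag has ≥ 6 vertices and tw(G) ≥ 5. The upper and lower bounds meet at 5, so that is the treewidth.

Treewidth 5.
One optimal decomposition is:
Bags: B1 = {0, 1, 2, 3, 4, 5}
Tree: (single bag)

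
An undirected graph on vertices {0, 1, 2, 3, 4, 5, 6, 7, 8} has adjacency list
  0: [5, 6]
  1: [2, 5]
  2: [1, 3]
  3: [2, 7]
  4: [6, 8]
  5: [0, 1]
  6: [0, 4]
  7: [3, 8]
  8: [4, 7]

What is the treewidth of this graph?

A width-2 tree decomposition is:
Bags: B1 = {0, 5, 6}  B2 = {4, 5, 6}  B3 = {4, 5, 8}  B4 = {5, 7, 8}  B5 = {3, 5, 7}  B6 = {2, 3, 5}  B7 = {1, 2, 5}
Tree: B1–B2, B2–B3, B3–B4, B4–B5, B5–B6, B6–B7
The largest bag has 3 vertices, giving width 2; this decomposition certifies tw(G) ≤ 2. Since 5–0–6–4–8–7–3–2–1–5 is a cycle in G, G is not acyclic. Forests are exactly the graphs of treewidth ≤ 1, so tw(G) ≥ 2. Therefore the treewidth is 2.

2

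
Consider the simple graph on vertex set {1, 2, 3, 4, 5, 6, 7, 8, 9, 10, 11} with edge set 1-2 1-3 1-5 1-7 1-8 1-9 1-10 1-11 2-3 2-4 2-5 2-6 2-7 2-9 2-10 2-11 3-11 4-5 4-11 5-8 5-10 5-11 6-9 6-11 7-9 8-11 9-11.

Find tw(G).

3

A width-3 tree decomposition is:
Bags: B1 = {1, 2, 5, 11}  B2 = {1, 5, 8, 11}  B3 = {1, 2, 9, 11}  B4 = {1, 2, 7, 9}  B5 = {2, 4, 5, 11}  B6 = {2, 6, 9, 11}  B7 = {1, 2, 5, 10}  B8 = {1, 2, 3, 11}
Tree: B1–B2, B1–B3, B3–B4, B1–B5, B3–B6, B1–B7, B1–B8
Every bag has size at most 4, so the width is 4 − 1 = 3 and tw(G) ≤ 3. For the lower bound, the 4 vertices {1, 5, 8, 11} are pairwise adjacent, and any tree decomposition puts a clique entirely inside one bag — forcing width ≥ 3. Therefore the treewidth is 3.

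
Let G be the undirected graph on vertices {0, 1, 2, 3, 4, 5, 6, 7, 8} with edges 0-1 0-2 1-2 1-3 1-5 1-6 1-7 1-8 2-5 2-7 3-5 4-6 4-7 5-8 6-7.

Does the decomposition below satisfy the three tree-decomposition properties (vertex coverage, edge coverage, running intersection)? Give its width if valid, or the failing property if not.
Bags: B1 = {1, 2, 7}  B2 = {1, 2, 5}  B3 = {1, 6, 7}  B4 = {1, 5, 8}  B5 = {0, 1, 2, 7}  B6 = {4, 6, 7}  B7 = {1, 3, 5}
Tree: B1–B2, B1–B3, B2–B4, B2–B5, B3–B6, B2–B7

No — bags containing vertex 7 are not connected in the tree.

A tree decomposition must satisfy three properties: every vertex lies in some bag; for every edge, both endpoints lie together in some bag; and for every vertex, the bags containing it form a connected subtree. Here bags containing vertex 7 are not connected in the tree, so the decomposition is invalid.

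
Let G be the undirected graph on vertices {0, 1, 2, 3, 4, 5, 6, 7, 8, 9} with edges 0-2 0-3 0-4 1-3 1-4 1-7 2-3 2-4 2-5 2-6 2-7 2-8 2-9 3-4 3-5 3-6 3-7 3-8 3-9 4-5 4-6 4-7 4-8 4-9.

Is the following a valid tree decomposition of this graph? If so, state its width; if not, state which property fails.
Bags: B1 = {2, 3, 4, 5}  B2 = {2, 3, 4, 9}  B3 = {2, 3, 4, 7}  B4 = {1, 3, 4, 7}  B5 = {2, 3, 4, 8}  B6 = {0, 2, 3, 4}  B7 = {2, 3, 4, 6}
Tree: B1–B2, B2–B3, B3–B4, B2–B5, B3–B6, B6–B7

Vertex coverage: the bags together contain {0, 1, 2, 3, 4, 5, 6, 7, 8, 9}, the full vertex set. Edge coverage: each edge of G has both endpoints in at least one bag. Running intersection: for every vertex, the bags containing it form a connected subtree. All three properties hold, so this is a valid tree decomposition of width max|bag| − 1 = 3, and hence tw(G) ≤ 3.

Yes; width 3.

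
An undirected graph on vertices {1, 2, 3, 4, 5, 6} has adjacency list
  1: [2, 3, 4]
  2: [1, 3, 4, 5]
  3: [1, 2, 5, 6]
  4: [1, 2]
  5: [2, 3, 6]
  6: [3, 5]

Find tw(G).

2

A width-2 tree decomposition is:
Bags: B1 = {2, 3, 5}  B2 = {1, 2, 3}  B3 = {1, 2, 4}  B4 = {3, 5, 6}
Tree: B1–B2, B2–B3, B1–B4
The largest bag has 3 vertices, giving width 2; this decomposition certifies tw(G) ≤ 2. For the lower bound, the 3 vertices {1, 2, 3} are pairwise adjacent, and any tree decomposition puts a clique entirely inside one bag — forcing width ≥ 2. The upper and lower bounds meet at 2, so that is the treewidth.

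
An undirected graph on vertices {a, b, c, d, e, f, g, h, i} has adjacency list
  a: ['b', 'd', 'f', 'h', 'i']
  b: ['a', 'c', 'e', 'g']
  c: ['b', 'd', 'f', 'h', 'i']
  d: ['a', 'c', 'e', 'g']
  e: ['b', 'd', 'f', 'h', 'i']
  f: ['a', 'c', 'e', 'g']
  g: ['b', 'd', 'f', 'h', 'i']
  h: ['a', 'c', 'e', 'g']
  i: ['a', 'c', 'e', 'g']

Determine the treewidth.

A width-4 tree decomposition is:
Bags: B1 = {a, c, d, e, g}  B2 = {a, c, e, g, h}  B3 = {a, c, e, f, g}  B4 = {a, b, c, e, g}  B5 = {a, c, e, g, i}
Tree: B1–B2, B2–B3, B3–B4, B4–B5
Each bag holds 5 vertices, so the decomposition has width 4, which upper-bounds the treewidth. For the lower bound: the 5 vertex sets {d,e}, {c,h}, {f,g}, {a}, {b} are disjoint, each induces a connected subgraph, and every pair is joined by at least one edge of G. Contracting each set to a single vertex therefore yields K_{5} as a minor, and since treewidth is minor-monotone, tw(G) ≥ tw(K_{5}) = 4. Hence tw(G) = 4 exactly.

4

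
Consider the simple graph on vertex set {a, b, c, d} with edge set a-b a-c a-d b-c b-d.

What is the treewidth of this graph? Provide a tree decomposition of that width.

Treewidth 2.
Bags: B1 = {a, b, d}  B2 = {a, b, c}
Tree: B1–B2

Each bag holds 3 vertices, so the decomposition has width 2, which upper-bounds the treewidth. For the lower bound, the 3 vertices {a, b, d} are pairwise adjacent, and any tree decomposition puts a clique entirely inside one bag — forcing width ≥ 2. Therefore the treewidth is 2.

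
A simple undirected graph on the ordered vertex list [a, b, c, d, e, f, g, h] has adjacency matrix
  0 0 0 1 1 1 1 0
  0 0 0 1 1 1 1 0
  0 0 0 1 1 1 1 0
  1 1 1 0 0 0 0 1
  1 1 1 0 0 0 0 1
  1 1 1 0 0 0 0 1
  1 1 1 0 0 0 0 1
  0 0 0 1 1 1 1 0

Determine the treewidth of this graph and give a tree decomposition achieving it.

Treewidth 4.
Bags: B1 = {a, d, e, f, g}  B2 = {d, e, f, g, h}  B3 = {c, d, e, f, g}  B4 = {b, d, e, f, g}
Tree: B1–B2, B2–B3, B3–B4

Each bag holds 5 vertices, so the decomposition has width 4, which upper-bounds the treewidth. For the lower bound: the 5 vertex sets {a,g}, {e,h}, {c,d}, {f}, {b} are disjoint, each induces a connected subgraph, and every pair is joined by at least one edge of G. Contracting each set to a single vertex therefore yields K_{5} as a minor, and since treewidth is minor-monotone, tw(G) ≥ tw(K_{5}) = 4. Combining the bounds, tw(G) = 4.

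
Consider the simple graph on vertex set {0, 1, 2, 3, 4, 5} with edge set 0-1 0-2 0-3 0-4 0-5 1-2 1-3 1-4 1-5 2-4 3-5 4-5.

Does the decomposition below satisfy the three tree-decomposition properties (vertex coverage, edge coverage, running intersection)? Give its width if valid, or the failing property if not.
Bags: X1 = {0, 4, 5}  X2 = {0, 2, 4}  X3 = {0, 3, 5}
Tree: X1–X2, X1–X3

A tree decomposition must satisfy three properties: every vertex lies in some bag; for every edge, both endpoints lie together in some bag; and for every vertex, the bags containing it form a connected subtree. Here vertex 1 appears in no bag, so the decomposition is invalid.

No — vertex 1 appears in no bag.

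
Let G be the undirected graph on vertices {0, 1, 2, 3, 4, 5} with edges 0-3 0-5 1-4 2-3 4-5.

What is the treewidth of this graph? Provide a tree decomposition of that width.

Treewidth 1.
One such decomposition:
Bags: B1 = {2, 3}  B2 = {0, 3}  B3 = {0, 5}  B4 = {4, 5}  B5 = {1, 4}
Tree: B1–B2, B2–B3, B3–B4, B4–B5

Every bag has size at most 2, so the width is 2 − 1 = 1 and tw(G) ≤ 1. G has an edge, so its treewidth is at least 1. Combining the bounds, tw(G) = 1.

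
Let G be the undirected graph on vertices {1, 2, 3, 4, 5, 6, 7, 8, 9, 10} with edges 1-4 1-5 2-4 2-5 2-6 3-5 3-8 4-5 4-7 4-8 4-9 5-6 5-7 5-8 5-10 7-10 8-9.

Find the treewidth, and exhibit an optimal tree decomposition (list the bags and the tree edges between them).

Every bag has size at most 3, so the width is 3 − 1 = 2 and tw(G) ≤ 2. Conversely, {4, 8, 9} is a clique of size 3, and the vertices of any clique must share a bag in every tree decomposition; so some bag has ≥ 3 vertices and tw(G) ≥ 2. Hence tw(G) = 2 exactly.

Treewidth 2.
One such decomposition:
Bags: B1 = {4, 5, 8}  B2 = {2, 4, 5}  B3 = {4, 5, 7}  B4 = {2, 5, 6}  B5 = {1, 4, 5}  B6 = {5, 7, 10}  B7 = {4, 8, 9}  B8 = {3, 5, 8}
Tree: B1–B2, B2–B3, B2–B4, B1–B5, B3–B6, B1–B7, B1–B8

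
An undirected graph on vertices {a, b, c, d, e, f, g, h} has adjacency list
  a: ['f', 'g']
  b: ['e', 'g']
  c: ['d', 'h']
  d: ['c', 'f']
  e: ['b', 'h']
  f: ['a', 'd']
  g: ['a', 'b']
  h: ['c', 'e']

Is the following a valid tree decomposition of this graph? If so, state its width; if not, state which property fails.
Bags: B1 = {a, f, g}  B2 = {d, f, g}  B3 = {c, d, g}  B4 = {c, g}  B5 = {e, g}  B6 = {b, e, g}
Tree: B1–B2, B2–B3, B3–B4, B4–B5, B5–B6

A tree decomposition must satisfy three properties: every vertex lies in some bag; for every edge, both endpoints lie together in some bag; and for every vertex, the bags containing it form a connected subtree. Here vertex h appears in no bag, so the decomposition is invalid.

No — vertex h appears in no bag.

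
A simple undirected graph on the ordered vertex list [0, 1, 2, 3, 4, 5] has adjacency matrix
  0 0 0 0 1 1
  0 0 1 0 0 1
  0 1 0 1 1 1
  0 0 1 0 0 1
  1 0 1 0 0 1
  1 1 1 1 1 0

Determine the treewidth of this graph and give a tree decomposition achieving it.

Treewidth 2.
One optimal decomposition is:
Bags: B1 = {1, 2, 5}  B2 = {2, 4, 5}  B3 = {0, 4, 5}  B4 = {2, 3, 5}
Tree: B1–B2, B2–B3, B2–B4

Every bag has size at most 3, so the width is 3 − 1 = 2 and tw(G) ≤ 2. On the other hand G contains the 3-clique {0, 4, 5}. A clique must lie in a single bag of any decomposition, so no decomposition can have width below 2. The upper and lower bounds meet at 2, so that is the treewidth.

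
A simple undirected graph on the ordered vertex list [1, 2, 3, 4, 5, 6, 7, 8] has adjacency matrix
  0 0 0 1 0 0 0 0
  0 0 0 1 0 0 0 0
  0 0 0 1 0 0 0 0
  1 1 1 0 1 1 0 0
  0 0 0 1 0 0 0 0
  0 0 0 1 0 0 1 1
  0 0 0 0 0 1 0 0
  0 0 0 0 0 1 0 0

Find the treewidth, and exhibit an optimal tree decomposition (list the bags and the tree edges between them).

Each bag holds 2 vertices, so the decomposition has width 1, which upper-bounds the treewidth. Any graph with an edge has treewidth ≥ 1, and G has the edge 1–4. Combining the bounds, tw(G) = 1.

Treewidth 1.
Bags: B1 = {1, 4}  B2 = {4, 6}  B3 = {4, 5}  B4 = {6, 7}  B5 = {3, 4}  B6 = {2, 4}  B7 = {6, 8}
Tree: B1–B2, B2–B3, B2–B4, B1–B5, B1–B6, B2–B7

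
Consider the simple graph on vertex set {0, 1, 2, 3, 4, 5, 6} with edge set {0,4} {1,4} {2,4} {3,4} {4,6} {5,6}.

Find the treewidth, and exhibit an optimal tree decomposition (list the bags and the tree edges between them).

Every bag has size at most 2, so the width is 2 − 1 = 1 and tw(G) ≤ 1. Since G has at least one edge (e.g. 5–6), it is not an edgeless graph, so tw(G) ≥ 1. Hence tw(G) = 1 exactly.

Treewidth 1.
Bags: B1 = {5, 6}  B2 = {4, 6}  B3 = {1, 4}  B4 = {2, 4}  B5 = {3, 4}  B6 = {0, 4}
Tree: B1–B2, B2–B3, B2–B4, B2–B5, B2–B6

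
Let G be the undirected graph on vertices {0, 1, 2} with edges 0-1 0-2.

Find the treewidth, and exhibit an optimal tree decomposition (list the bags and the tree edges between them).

The largest bag has 2 vertices, giving width 1; this decomposition certifies tw(G) ≤ 1. Any graph with an edge has treewidth ≥ 1, and G has the edge 0–2. The upper and lower bounds meet at 1, so that is the treewidth.

Treewidth 1.
Bags: B1 = {0, 2}  B2 = {0, 1}
Tree: B1–B2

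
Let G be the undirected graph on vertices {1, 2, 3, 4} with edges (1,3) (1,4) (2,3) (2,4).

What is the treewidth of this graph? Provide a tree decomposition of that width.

Treewidth 2.
One such decomposition:
Bags: B1 = {1, 2, 3}  B2 = {1, 2, 4}
Tree: B1–B2

Each bag holds 3 vertices, so the decomposition has width 2, which upper-bounds the treewidth. Since 1–3–2–4–1 is a cycle in G, G is not acyclic. Forests are exactly the graphs of treewidth ≤ 1, so tw(G) ≥ 2. The upper and lower bounds meet at 2, so that is the treewidth.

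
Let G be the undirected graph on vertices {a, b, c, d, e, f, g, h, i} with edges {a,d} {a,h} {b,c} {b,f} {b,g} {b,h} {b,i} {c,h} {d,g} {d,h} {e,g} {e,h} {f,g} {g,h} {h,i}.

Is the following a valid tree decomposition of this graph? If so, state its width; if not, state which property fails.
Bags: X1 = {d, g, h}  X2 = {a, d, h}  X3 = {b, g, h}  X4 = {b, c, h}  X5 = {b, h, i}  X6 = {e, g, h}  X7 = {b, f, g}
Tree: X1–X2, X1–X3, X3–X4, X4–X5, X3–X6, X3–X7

Vertex coverage: the bags together contain {a, b, c, d, e, f, g, h, i}, the full vertex set. Edge coverage: each edge of G has both endpoints in at least one bag. Running intersection: for every vertex, the bags containing it form a connected subtree. All three properties hold, so this is a valid tree decomposition of width max|bag| − 1 = 2, and hence tw(G) ≤ 2.

Yes; width 2.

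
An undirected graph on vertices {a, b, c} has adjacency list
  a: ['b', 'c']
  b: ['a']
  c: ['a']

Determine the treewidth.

A width-1 tree decomposition is:
Bags: B1 = {a, c}  B2 = {a, b}
Tree: B1–B2
Every bag has size at most 2, so the width is 2 − 1 = 1 and tw(G) ≤ 1. G has an edge, so its treewidth is at least 1. The upper and lower bounds meet at 1, so that is the treewidth.

1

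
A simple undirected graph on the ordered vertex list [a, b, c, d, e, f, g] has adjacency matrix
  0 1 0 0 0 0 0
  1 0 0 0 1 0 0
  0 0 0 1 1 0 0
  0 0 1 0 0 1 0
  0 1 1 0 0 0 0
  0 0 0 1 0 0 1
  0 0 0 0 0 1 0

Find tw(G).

A width-1 tree decomposition is:
Bags: B1 = {a, b}  B2 = {b, e}  B3 = {c, e}  B4 = {c, d}  B5 = {d, f}  B6 = {f, g}
Tree: B1–B2, B2–B3, B3–B4, B4–B5, B5–B6
Every bag has size at most 2, so the width is 2 − 1 = 1 and tw(G) ≤ 1. Since G has at least one edge (e.g. a–b), it is not an edgeless graph, so tw(G) ≥ 1. Hence tw(G) = 1 exactly.

1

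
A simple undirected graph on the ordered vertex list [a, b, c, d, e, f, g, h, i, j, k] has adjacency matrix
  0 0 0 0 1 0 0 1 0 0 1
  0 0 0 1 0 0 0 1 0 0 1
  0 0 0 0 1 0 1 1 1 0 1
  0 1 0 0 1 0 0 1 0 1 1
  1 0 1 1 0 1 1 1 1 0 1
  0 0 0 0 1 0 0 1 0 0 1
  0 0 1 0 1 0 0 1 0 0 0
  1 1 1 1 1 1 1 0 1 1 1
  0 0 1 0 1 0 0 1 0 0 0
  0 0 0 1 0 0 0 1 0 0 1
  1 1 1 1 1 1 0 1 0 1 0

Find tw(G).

3

A width-3 tree decomposition is:
Bags: B1 = {d, e, h, k}  B2 = {b, d, h, k}  B3 = {d, h, j, k}  B4 = {c, e, h, k}  B5 = {c, e, h, i}  B6 = {a, e, h, k}  B7 = {c, e, g, h}  B8 = {e, f, h, k}
Tree: B1–B2, B2–B3, B1–B4, B4–B5, B4–B6, B5–B7, B4–B8
The largest bag has 4 vertices, giving width 3; this decomposition certifies tw(G) ≤ 3. Conversely, {c, e, g, h} is a clique of size 4, and the vertices of any clique must share a bag in every tree decomposition; so some bag has ≥ 4 vertices and tw(G) ≥ 3. Therefore the treewidth is 3.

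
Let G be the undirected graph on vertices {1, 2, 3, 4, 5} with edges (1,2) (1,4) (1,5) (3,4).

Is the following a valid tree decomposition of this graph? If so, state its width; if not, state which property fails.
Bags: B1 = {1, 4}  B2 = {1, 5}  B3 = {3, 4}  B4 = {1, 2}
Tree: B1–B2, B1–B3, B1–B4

Yes; width 1.

Checking the three conditions: (i) the bags cover all of {1, 2, 3, 4, 5}; (ii) for each edge, some bag contains both endpoints; (iii) the bags containing any fixed vertex form a subtree. All hold, so the decomposition is valid with width 2 − 1 = 1.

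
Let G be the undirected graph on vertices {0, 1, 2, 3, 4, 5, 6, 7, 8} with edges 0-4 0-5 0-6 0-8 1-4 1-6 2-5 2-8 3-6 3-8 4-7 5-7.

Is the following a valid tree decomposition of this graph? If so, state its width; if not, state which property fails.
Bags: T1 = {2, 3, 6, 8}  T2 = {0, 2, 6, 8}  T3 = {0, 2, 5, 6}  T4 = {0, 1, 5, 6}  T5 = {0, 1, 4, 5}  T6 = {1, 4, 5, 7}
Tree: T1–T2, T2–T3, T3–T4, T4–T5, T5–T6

Checking the three conditions: (i) the bags cover all of {0, 1, 2, 3, 4, 5, 6, 7, 8}; (ii) for each edge, some bag contains both endpoints; (iii) the bags containing any fixed vertex form a subtree. All hold, so the decomposition is valid with width 4 − 1 = 3.

Yes; width 3.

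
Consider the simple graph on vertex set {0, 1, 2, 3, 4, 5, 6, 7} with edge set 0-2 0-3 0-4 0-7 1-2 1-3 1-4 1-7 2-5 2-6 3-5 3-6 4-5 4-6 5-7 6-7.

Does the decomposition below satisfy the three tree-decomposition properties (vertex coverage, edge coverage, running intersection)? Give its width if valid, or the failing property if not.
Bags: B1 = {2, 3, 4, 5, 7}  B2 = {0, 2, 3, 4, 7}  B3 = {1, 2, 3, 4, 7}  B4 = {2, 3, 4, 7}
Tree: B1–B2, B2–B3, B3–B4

No — vertex 6 appears in no bag.

A tree decomposition must satisfy three properties: every vertex lies in some bag; for every edge, both endpoints lie together in some bag; and for every vertex, the bags containing it form a connected subtree. Here vertex 6 appears in no bag, so the decomposition is invalid.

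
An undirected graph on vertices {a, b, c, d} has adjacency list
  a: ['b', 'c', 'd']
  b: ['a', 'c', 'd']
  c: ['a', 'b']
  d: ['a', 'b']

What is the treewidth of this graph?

2

A width-2 tree decomposition is:
Bags: B1 = {a, b, c}  B2 = {a, b, d}
Tree: B1–B2
Each bag holds 3 vertices, so the decomposition has width 2, which upper-bounds the treewidth. On the other hand G contains the 3-clique {a, b, d}. A clique must lie in a single bag of any decomposition, so no decomposition can have width below 2. The upper and lower bounds meet at 2, so that is the treewidth.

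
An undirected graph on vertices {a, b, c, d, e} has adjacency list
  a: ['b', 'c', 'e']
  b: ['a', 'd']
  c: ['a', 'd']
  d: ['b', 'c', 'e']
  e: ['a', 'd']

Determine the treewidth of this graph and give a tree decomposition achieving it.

Treewidth 2.
One optimal decomposition is:
Bags: B1 = {a, b, d}  B2 = {a, d, e}  B3 = {a, c, d}
Tree: B1–B2, B2–B3

The largest bag has 3 vertices, giving width 2; this decomposition certifies tw(G) ≤ 2. Since b–d–e–a–b is a cycle in G, G is not acyclic. Forests are exactly the graphs of treewidth ≤ 1, so tw(G) ≥ 2. Therefore the treewidth is 2.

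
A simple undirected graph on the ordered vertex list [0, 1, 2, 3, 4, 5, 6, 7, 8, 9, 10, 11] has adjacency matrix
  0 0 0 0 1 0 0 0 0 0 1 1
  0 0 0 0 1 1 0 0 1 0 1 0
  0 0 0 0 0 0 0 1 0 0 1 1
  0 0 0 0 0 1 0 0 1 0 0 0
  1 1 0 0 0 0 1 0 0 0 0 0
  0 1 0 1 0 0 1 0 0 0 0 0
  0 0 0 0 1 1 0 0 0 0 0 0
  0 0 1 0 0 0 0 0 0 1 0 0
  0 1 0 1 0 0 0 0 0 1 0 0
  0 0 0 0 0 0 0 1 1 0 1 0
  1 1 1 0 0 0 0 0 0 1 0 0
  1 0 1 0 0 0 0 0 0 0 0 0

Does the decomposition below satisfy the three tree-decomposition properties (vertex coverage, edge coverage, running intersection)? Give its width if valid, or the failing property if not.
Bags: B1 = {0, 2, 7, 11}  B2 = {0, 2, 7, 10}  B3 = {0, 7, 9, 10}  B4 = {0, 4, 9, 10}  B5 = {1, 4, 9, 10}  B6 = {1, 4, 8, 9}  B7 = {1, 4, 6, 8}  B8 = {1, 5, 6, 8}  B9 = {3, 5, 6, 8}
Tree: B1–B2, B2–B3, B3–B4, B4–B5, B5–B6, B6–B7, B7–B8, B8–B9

Yes; width 3.

Checking the three conditions: (i) the bags cover all of {0, 1, 2, 3, 4, 5, 6, 7, 8, 9, 10, 11}; (ii) for each edge, some bag contains both endpoints; (iii) the bags containing any fixed vertex form a subtree. All hold, so the decomposition is valid with width 4 − 1 = 3.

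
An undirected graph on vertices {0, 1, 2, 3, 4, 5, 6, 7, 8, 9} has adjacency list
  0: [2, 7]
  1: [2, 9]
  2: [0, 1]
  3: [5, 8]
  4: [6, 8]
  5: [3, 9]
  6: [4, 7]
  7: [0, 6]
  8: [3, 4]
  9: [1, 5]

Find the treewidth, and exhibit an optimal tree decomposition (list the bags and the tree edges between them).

Every bag has size at most 3, so the width is 3 − 1 = 2 and tw(G) ≤ 2. The edges 8–3–5–9–1–2–0–7–6–4–8 form a cycle, so G is not a tree and its treewidth is at least 2. Therefore the treewidth is 2.

Treewidth 2.
One optimal decomposition is:
Bags: B1 = {3, 5, 8}  B2 = {5, 8, 9}  B3 = {1, 8, 9}  B4 = {1, 2, 8}  B5 = {0, 2, 8}  B6 = {0, 7, 8}  B7 = {6, 7, 8}  B8 = {4, 6, 8}
Tree: B1–B2, B2–B3, B3–B4, B4–B5, B5–B6, B6–B7, B7–B8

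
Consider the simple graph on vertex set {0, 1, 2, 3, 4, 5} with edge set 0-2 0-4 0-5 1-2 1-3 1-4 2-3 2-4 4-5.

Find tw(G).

A width-2 tree decomposition is:
Bags: B1 = {1, 2, 4}  B2 = {0, 2, 4}  B3 = {0, 4, 5}  B4 = {1, 2, 3}
Tree: B1–B2, B2–B3, B1–B4
The largest bag has 3 vertices, giving width 2; this decomposition certifies tw(G) ≤ 2. Conversely, {0, 2, 4} is a clique of size 3, and the vertices of any clique must share a bag in every tree decomposition; so some bag has ≥ 3 vertices and tw(G) ≥ 2. Combining the bounds, tw(G) = 2.

2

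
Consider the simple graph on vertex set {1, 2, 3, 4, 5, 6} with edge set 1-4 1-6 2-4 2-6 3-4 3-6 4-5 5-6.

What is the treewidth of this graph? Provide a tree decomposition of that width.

Treewidth 2.
One such decomposition:
Bags: B1 = {3, 4, 6}  B2 = {1, 4, 6}  B3 = {4, 5, 6}  B4 = {2, 4, 6}
Tree: B1–B2, B2–B3, B3–B4

Every bag has size at most 3, so the width is 3 − 1 = 2 and tw(G) ≤ 2. For the lower bound, G contains the cycle 3–4–1–6–3, so G is not a forest; only forests have treewidth ≤ 1, hence tw(G) ≥ 2. Therefore the treewidth is 2.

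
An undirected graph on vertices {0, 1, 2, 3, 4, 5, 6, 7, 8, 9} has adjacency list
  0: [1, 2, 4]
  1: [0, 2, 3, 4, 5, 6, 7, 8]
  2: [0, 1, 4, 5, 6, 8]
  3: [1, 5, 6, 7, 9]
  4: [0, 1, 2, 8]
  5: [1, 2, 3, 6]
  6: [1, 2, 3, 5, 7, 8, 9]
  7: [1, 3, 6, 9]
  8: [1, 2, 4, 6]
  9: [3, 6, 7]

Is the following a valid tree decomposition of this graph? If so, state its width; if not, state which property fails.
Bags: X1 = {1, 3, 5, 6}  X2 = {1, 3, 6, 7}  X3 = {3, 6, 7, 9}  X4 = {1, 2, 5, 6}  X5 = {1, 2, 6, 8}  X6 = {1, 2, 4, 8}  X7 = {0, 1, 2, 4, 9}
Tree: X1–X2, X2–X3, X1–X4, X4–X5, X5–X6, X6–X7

No — bags containing vertex 9 are not connected in the tree.

A tree decomposition must satisfy three properties: every vertex lies in some bag; for every edge, both endpoints lie together in some bag; and for every vertex, the bags containing it form a connected subtree. Here bags containing vertex 9 are not connected in the tree, so the decomposition is invalid.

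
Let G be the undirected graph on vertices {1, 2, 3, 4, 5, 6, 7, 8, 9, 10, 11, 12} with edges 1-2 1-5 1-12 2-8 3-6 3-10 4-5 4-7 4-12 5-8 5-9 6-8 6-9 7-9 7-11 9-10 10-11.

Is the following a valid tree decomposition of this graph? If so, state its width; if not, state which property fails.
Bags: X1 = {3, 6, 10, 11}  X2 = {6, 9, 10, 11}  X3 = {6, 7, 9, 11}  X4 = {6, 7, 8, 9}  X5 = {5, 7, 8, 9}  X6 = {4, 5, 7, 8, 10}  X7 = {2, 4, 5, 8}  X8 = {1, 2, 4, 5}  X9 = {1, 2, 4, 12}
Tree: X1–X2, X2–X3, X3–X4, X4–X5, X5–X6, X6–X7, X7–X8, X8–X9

A tree decomposition must satisfy three properties: every vertex lies in some bag; for every edge, both endpoints lie together in some bag; and for every vertex, the bags containing it form a connected subtree. Here bags containing vertex 10 are not connected in the tree, so the decomposition is invalid.

No — bags containing vertex 10 are not connected in the tree.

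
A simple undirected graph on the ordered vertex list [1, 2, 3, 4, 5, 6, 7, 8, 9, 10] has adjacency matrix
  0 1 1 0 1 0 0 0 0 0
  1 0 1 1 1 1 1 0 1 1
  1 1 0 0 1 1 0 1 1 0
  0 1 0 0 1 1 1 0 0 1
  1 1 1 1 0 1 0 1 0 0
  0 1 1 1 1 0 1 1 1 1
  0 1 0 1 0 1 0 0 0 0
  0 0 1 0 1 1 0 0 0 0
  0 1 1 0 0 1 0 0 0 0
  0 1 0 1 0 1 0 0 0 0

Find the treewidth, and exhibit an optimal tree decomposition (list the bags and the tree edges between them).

Each bag holds 4 vertices, so the decomposition has width 3, which upper-bounds the treewidth. On the other hand G contains the 4-clique {3, 5, 6, 8}. A clique must lie in a single bag of any decomposition, so no decomposition can have width below 3. Hence tw(G) = 3 exactly.

Treewidth 3.
One such decomposition:
Bags: B1 = {2, 3, 5, 6}  B2 = {2, 3, 6, 9}  B3 = {1, 2, 3, 5}  B4 = {3, 5, 6, 8}  B5 = {2, 4, 5, 6}  B6 = {2, 4, 6, 7}  B7 = {2, 4, 6, 10}
Tree: B1–B2, B1–B3, B1–B4, B1–B5, B5–B6, B6–B7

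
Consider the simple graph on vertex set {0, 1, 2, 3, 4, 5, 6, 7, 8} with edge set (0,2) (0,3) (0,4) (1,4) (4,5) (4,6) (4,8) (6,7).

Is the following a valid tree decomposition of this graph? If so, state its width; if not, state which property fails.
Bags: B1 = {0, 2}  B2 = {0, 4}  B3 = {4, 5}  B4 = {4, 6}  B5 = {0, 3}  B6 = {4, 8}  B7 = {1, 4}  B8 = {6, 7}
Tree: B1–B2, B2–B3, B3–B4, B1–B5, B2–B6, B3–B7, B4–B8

Every vertex of G appears in some bag (union = {0, 1, 2, 3, 4, 5, 6, 7, 8}); every edge is covered by a bag; and for each vertex v the set of bags containing v is connected in the bag tree. The decomposition is therefore valid. The largest bag has 2 vertices, so the width is 1.

Yes; width 1.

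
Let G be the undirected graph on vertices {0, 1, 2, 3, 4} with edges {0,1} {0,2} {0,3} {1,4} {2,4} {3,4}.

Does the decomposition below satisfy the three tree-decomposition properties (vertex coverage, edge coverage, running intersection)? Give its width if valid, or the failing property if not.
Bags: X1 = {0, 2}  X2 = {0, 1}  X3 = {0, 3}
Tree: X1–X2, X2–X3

No — vertex 4 appears in no bag.

A tree decomposition must satisfy three properties: every vertex lies in some bag; for every edge, both endpoints lie together in some bag; and for every vertex, the bags containing it form a connected subtree. Here vertex 4 appears in no bag, so the decomposition is invalid.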